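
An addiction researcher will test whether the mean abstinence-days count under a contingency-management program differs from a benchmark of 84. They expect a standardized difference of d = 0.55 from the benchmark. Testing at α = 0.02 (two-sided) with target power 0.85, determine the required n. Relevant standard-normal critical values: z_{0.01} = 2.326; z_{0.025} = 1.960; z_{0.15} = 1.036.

For a one-sample test: n = ((z_{α/2} + z_β) / d)².
z_{α/2} + z_β = 2.326 + 1.036 = 3.362.
n = (3.362 / 0.55)² = 6.113² = 37.37.
Round up.

n = 38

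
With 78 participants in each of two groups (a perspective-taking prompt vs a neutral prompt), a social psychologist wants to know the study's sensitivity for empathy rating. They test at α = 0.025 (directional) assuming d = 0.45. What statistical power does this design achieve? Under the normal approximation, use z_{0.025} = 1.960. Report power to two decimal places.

power ≈ 0.80

For two equal groups, power = Φ(d·√(n/2) − z_{α}).
d·√(n/2) = 0.45 × √(78/2) = 0.45 × 6.245 = 2.810.
z_β = 2.810 − 1.960 = 0.850.
Power = Φ(0.850) = 0.802.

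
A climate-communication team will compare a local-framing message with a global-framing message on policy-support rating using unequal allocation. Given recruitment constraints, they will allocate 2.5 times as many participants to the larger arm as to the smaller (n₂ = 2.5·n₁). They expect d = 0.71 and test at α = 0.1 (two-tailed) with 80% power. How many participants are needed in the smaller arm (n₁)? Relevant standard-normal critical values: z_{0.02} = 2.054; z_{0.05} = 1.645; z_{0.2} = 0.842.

n₁ = 18

With allocation ratio k = n₂/n₁ = 2.5, Var(x̄₁−x̄₂) = σ²(1/n₁ + 1/(k·n₁)) = σ²·(k+1)/(k·n₁).
So n₁ = (1 + 1/k)·((z_{α/2} + z_β)/d)² = 1.400 × (2.487/0.71)².
n₁ = 1.400 × 12.27 = 17.2.
Round up: n₁ = 18, giving n₂ = 2.5 × 18 = 45.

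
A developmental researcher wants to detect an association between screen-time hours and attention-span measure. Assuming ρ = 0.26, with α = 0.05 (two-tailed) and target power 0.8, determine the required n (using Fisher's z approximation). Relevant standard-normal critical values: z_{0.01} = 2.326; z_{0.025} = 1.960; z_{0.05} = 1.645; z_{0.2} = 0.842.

Fisher's z: C = ½·ln((1+r)/(1−r)) = ½·ln(1.7027) = 0.2661.
n = ((z_{α/2} + z_β)/C)² + 3.
(1.960 + 0.842) / 0.2661 = 2.802 / 0.2661 = 10.530.
n = 10.530² + 3 = 110.88 + 3 = 113.9.
Round up.

n = 114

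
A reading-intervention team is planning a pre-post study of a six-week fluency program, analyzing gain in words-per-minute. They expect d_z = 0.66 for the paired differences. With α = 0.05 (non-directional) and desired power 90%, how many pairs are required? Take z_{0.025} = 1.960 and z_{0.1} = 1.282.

For a paired (one-sample on differences) test: n = ((z_{α/2} + z_β) / d)².
z_{α/2} + z_β = 1.960 + 1.282 = 3.242.
n = (3.242 / 0.66)² = 4.912² = 24.13.
Round up.

n = 25 pairs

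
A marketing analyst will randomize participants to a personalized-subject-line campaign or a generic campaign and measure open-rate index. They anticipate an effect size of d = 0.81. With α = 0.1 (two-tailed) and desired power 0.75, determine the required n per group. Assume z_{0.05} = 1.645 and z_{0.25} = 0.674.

For two independent groups with equal n: n = 2·((z_{α/2} + z_β) / d)².
z_{α/2} + z_β = 1.645 + 0.674 = 2.319.
n = 2 × (2.319 / 0.81)² = 2 × 2.863² = 2 × 8.20 = 16.4.
Round up to the next whole participant.

n = 17 per group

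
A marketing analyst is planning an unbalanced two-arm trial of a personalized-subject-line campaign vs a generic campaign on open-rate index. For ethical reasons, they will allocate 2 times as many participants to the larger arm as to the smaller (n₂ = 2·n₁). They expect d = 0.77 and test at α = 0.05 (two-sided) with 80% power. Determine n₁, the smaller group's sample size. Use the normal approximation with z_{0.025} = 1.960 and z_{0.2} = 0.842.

With allocation ratio k = n₂/n₁ = 2, Var(x̄₁−x̄₂) = σ²(1/n₁ + 1/(k·n₁)) = σ²·(k+1)/(k·n₁).
So n₁ = (1 + 1/k)·((z_{α/2} + z_β)/d)² = 1.500 × (2.802/0.77)².
n₁ = 1.500 × 13.24 = 19.9.
Round up: n₁ = 20, giving n₂ = 2 × 20 = 40.

n₁ = 20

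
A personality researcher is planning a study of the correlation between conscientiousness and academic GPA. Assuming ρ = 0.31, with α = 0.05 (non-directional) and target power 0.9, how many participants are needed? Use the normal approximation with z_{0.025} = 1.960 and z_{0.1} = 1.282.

n = 106

Fisher's z: C = ½·ln((1+r)/(1−r)) = ½·ln(1.8986) = 0.3205.
n = ((z_{α/2} + z_β)/C)² + 3.
(1.960 + 1.282) / 0.3205 = 3.242 / 0.3205 = 10.115.
n = 10.115² + 3 = 102.32 + 3 = 105.3.
Round up.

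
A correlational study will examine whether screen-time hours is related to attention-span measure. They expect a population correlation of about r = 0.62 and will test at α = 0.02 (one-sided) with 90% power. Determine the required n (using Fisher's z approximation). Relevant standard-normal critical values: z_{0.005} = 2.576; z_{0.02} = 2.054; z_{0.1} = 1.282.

n = 25

Fisher's z: C = ½·ln((1+r)/(1−r)) = ½·ln(4.2632) = 0.7250.
n = ((z_{α} + z_β)/C)² + 3.
(2.054 + 1.282) / 0.7250 = 3.336 / 0.7250 = 4.601.
n = 4.601² + 3 = 21.17 + 3 = 24.2.
Round up.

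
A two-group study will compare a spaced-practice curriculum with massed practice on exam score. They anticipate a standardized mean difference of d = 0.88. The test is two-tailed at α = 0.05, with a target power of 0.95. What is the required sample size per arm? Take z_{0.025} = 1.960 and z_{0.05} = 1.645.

For two independent groups with equal n: n = 2·((z_{α/2} + z_β) / d)².
z_{α/2} + z_β = 1.960 + 1.645 = 3.605.
n = 2 × (3.605 / 0.88)² = 2 × 4.097² = 2 × 16.78 = 33.6.
Round up to the next whole participant.

n = 34 per group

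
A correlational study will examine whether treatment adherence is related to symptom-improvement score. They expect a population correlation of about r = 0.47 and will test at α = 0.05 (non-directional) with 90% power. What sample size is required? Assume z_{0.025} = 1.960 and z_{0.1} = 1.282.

n = 44

Fisher's z: C = ½·ln((1+r)/(1−r)) = ½·ln(2.7736) = 0.5101.
n = ((z_{α/2} + z_β)/C)² + 3.
(1.960 + 1.282) / 0.5101 = 3.242 / 0.5101 = 6.356.
n = 6.356² + 3 = 40.39 + 3 = 43.4.
Round up.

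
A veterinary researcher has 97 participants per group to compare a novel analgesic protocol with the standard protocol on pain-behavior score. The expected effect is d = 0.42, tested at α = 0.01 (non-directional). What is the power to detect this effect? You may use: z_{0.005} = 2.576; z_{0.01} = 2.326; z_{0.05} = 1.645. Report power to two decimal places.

power ≈ 0.64

For two equal groups, power = Φ(d·√(n/2) − z_{α/2}).
d·√(n/2) = 0.42 × √(97/2) = 0.42 × 6.964 = 2.925.
z_β = 2.925 − 2.576 = 0.349.
Power = Φ(0.349) = 0.636.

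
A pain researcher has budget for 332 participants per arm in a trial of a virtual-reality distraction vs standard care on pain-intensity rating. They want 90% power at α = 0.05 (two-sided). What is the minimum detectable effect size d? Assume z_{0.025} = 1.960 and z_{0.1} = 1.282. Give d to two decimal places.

For two independent groups of n = 332 each: d_min = (z_{α/2} + z_β)·√(2/n).
z-sum = 1.960 + 1.282 = 3.242.
d_min = 3.242 × √(2/332) = 3.242 × 0.0776 = 0.252.

d_min ≈ 0.25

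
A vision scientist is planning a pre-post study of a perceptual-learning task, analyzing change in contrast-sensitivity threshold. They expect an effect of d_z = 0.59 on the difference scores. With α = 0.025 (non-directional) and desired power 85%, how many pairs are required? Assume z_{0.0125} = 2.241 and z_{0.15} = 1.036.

n = 31 pairs

For a paired (one-sample on differences) test: n = ((z_{α/2} + z_β) / d)².
z_{α/2} + z_β = 2.241 + 1.036 = 3.277.
n = (3.277 / 0.59)² = 5.554² = 30.85.
Round up.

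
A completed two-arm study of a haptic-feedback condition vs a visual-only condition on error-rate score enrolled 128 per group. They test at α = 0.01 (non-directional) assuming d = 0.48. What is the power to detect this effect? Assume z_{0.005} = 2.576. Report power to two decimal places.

power ≈ 0.90

For two equal groups, power = Φ(d·√(n/2) − z_{α/2}).
d·√(n/2) = 0.48 × √(128/2) = 0.48 × 8.000 = 3.840.
z_β = 3.840 − 2.576 = 1.264.
Power = Φ(1.264) = 0.897.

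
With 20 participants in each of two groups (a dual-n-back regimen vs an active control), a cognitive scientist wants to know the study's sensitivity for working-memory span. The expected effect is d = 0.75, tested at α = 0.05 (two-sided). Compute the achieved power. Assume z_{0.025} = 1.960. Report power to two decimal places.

For two equal groups, power = Φ(d·√(n/2) − z_{α/2}).
d·√(n/2) = 0.75 × √(20/2) = 0.75 × 3.162 = 2.372.
z_β = 2.372 − 1.960 = 0.412.
Power = Φ(0.412) = 0.660.

power ≈ 0.66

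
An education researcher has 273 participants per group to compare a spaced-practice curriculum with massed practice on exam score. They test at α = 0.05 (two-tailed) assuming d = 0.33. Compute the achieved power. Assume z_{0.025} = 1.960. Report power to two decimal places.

power ≈ 0.97

For two equal groups, power = Φ(d·√(n/2) − z_{α/2}).
d·√(n/2) = 0.33 × √(273/2) = 0.33 × 11.683 = 3.855.
z_β = 3.855 − 1.960 = 1.895.
Power = Φ(1.895) = 0.971.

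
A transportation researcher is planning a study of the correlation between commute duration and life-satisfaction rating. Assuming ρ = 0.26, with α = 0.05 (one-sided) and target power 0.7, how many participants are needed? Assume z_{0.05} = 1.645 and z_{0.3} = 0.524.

n = 70

Fisher's z: C = ½·ln((1+r)/(1−r)) = ½·ln(1.7027) = 0.2661.
n = ((z_{α} + z_β)/C)² + 3.
(1.645 + 0.524) / 0.2661 = 2.169 / 0.2661 = 8.151.
n = 8.151² + 3 = 66.44 + 3 = 69.4.
Round up.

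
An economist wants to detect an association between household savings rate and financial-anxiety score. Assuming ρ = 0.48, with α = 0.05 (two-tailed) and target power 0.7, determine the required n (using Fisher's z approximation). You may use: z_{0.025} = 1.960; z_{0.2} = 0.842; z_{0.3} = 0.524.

Fisher's z: C = ½·ln((1+r)/(1−r)) = ½·ln(2.8462) = 0.5230.
n = ((z_{α/2} + z_β)/C)² + 3.
(1.960 + 0.524) / 0.5230 = 2.484 / 0.5230 = 4.750.
n = 4.750² + 3 = 22.56 + 3 = 25.6.
Round up.

n = 26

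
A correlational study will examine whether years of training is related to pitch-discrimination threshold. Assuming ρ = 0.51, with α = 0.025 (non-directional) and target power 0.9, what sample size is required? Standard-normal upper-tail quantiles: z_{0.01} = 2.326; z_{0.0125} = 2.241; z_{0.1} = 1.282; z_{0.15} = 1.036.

Fisher's z: C = ½·ln((1+r)/(1−r)) = ½·ln(3.0816) = 0.5627.
n = ((z_{α/2} + z_β)/C)² + 3.
(2.241 + 1.282) / 0.5627 = 3.523 / 0.5627 = 6.261.
n = 6.261² + 3 = 39.20 + 3 = 42.2.
Round up.

n = 43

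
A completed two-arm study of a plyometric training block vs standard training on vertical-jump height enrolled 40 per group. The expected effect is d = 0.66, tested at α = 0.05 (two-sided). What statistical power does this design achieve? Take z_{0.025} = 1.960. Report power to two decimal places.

For two equal groups, power = Φ(d·√(n/2) − z_{α/2}).
d·√(n/2) = 0.66 × √(40/2) = 0.66 × 4.472 = 2.952.
z_β = 2.952 − 1.960 = 0.992.
Power = Φ(0.992) = 0.839.

power ≈ 0.84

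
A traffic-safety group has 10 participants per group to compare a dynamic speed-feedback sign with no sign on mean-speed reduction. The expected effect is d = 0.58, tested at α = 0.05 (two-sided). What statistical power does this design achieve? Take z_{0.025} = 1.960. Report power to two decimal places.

For two equal groups, power = Φ(d·√(n/2) − z_{α/2}).
d·√(n/2) = 0.58 × √(10/2) = 0.58 × 2.236 = 1.297.
z_β = 1.297 − 1.960 = -0.663.
Power = Φ(-0.663) = 0.254.

power ≈ 0.25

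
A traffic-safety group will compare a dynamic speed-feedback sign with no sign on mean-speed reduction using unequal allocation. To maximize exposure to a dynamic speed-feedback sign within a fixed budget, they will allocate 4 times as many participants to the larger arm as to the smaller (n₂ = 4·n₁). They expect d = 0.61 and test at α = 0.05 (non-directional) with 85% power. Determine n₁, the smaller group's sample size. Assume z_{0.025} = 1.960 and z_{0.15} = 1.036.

With allocation ratio k = n₂/n₁ = 4, Var(x̄₁−x̄₂) = σ²(1/n₁ + 1/(k·n₁)) = σ²·(k+1)/(k·n₁).
So n₁ = (1 + 1/k)·((z_{α/2} + z_β)/d)² = 1.250 × (2.996/0.61)².
n₁ = 1.250 × 24.12 = 30.2.
Round up: n₁ = 31, giving n₂ = 4 × 31 = 124.

n₁ = 31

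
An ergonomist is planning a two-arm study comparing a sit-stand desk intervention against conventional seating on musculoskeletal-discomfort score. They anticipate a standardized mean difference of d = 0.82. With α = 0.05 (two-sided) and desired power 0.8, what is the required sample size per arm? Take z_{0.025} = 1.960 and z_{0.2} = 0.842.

For two independent groups with equal n: n = 2·((z_{α/2} + z_β) / d)².
z_{α/2} + z_β = 1.960 + 0.842 = 2.802.
n = 2 × (2.802 / 0.82)² = 2 × 3.417² = 2 × 11.68 = 23.4.
Round up to the next whole participant.

n = 24 per group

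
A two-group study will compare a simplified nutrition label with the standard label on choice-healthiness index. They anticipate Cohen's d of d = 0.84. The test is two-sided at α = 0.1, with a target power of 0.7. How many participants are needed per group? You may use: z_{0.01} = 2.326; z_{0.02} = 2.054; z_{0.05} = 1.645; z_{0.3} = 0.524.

For two independent groups with equal n: n = 2·((z_{α/2} + z_β) / d)².
z_{α/2} + z_β = 1.645 + 0.524 = 2.169.
n = 2 × (2.169 / 0.84)² = 2 × 2.582² = 2 × 6.67 = 13.3.
Round up to the next whole participant.

n = 14 per group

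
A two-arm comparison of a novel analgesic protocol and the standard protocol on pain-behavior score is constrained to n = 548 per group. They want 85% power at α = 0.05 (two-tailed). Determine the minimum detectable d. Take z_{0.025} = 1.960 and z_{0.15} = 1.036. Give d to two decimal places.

For two independent groups of n = 548 each: d_min = (z_{α/2} + z_β)·√(2/n).
z-sum = 1.960 + 1.036 = 2.996.
d_min = 2.996 × √(2/548) = 2.996 × 0.0604 = 0.181.

d_min ≈ 0.18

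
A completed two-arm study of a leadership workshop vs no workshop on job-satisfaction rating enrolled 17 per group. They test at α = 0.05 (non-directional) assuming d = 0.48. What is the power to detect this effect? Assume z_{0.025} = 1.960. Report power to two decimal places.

power ≈ 0.29

For two equal groups, power = Φ(d·√(n/2) − z_{α/2}).
d·√(n/2) = 0.48 × √(17/2) = 0.48 × 2.915 = 1.399.
z_β = 1.399 − 1.960 = -0.561.
Power = Φ(-0.561) = 0.288.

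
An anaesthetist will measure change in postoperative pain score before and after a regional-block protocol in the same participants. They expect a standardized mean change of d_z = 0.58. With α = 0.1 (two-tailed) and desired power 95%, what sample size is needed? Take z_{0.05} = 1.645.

n = 33 pairs

For a paired (one-sample on differences) test: n = ((z_{α/2} + z_β) / d)².
z_{α/2} + z_β = 1.645 + 1.645 = 3.290.
n = (3.290 / 0.58)² = 5.672² = 32.18.
Round up.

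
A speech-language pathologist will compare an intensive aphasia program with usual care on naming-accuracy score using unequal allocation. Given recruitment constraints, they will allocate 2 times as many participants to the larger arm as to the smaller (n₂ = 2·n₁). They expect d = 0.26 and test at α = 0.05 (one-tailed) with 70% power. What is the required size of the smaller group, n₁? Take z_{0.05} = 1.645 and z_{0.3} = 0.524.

n₁ = 105

With allocation ratio k = n₂/n₁ = 2, Var(x̄₁−x̄₂) = σ²(1/n₁ + 1/(k·n₁)) = σ²·(k+1)/(k·n₁).
So n₁ = (1 + 1/k)·((z_{α} + z_β)/d)² = 1.500 × (2.169/0.26)².
n₁ = 1.500 × 69.59 = 104.4.
Round up: n₁ = 105, giving n₂ = 2 × 105 = 210.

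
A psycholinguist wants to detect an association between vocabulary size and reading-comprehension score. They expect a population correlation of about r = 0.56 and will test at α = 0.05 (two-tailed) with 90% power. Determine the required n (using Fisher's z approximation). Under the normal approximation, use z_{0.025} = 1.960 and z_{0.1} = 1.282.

Fisher's z: C = ½·ln((1+r)/(1−r)) = ½·ln(3.5455) = 0.6328.
n = ((z_{α/2} + z_β)/C)² + 3.
(1.960 + 1.282) / 0.6328 = 3.242 / 0.6328 = 5.123.
n = 5.123² + 3 = 26.25 + 3 = 29.2.
Round up.

n = 30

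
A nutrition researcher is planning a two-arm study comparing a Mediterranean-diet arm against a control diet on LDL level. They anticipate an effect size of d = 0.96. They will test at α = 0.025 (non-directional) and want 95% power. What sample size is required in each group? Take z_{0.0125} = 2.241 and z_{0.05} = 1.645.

For two independent groups with equal n: n = 2·((z_{α/2} + z_β) / d)².
z_{α/2} + z_β = 2.241 + 1.645 = 3.886.
n = 2 × (3.886 / 0.96)² = 2 × 4.048² = 2 × 16.39 = 32.8.
Round up to the next whole participant.

n = 33 per group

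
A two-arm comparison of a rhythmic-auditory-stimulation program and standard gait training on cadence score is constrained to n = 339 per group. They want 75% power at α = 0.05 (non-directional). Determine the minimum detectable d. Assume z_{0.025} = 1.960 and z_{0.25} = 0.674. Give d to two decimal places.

For two independent groups of n = 339 each: d_min = (z_{α/2} + z_β)·√(2/n).
z-sum = 1.960 + 0.674 = 2.634.
d_min = 2.634 × √(2/339) = 2.634 × 0.0768 = 0.202.

d_min ≈ 0.20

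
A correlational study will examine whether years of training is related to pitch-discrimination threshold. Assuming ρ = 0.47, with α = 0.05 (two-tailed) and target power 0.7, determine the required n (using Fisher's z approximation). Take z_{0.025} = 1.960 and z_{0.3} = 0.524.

Fisher's z: C = ½·ln((1+r)/(1−r)) = ½·ln(2.7736) = 0.5101.
n = ((z_{α/2} + z_β)/C)² + 3.
(1.960 + 0.524) / 0.5101 = 2.484 / 0.5101 = 4.870.
n = 4.870² + 3 = 23.71 + 3 = 26.7.
Round up.

n = 27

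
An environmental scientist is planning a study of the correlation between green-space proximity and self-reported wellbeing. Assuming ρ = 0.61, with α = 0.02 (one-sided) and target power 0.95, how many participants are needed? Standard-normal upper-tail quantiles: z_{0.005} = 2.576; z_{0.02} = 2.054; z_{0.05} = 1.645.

n = 31

Fisher's z: C = ½·ln((1+r)/(1−r)) = ½·ln(4.1282) = 0.7089.
n = ((z_{α} + z_β)/C)² + 3.
(2.054 + 1.645) / 0.7089 = 3.699 / 0.7089 = 5.218.
n = 5.218² + 3 = 27.23 + 3 = 30.2.
Round up.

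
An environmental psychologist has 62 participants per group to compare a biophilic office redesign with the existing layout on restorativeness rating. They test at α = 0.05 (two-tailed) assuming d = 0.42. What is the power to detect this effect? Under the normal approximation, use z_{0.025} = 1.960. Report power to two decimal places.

power ≈ 0.65

For two equal groups, power = Φ(d·√(n/2) − z_{α/2}).
d·√(n/2) = 0.42 × √(62/2) = 0.42 × 5.568 = 2.338.
z_β = 2.338 − 1.960 = 0.378.
Power = Φ(0.378) = 0.647.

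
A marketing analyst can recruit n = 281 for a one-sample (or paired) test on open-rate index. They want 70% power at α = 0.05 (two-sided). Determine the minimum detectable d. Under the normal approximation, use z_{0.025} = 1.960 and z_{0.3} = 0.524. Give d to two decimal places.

d_min ≈ 0.15

For a single sample (or paired design) of n = 281: d_min = (z_{α/2} + z_β)/√n.
z-sum = 1.960 + 0.524 = 2.484.
d_min = 2.484 / √281 = 2.484 / 16.763 = 0.148.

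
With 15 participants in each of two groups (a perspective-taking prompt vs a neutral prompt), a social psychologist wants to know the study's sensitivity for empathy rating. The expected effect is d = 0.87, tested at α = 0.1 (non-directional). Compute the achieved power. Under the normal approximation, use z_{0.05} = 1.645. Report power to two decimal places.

power ≈ 0.77

For two equal groups, power = Φ(d·√(n/2) − z_{α/2}).
d·√(n/2) = 0.87 × √(15/2) = 0.87 × 2.739 = 2.383.
z_β = 2.383 − 1.645 = 0.738.
Power = Φ(0.738) = 0.770.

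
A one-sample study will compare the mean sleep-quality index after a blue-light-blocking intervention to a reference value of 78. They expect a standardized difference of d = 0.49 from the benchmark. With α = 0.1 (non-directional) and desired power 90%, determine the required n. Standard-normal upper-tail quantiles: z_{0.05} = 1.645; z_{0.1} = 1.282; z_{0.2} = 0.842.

For a one-sample test: n = ((z_{α/2} + z_β) / d)².
z_{α/2} + z_β = 1.645 + 1.282 = 2.927.
n = (2.927 / 0.49)² = 5.973² = 35.68.
Round up.

n = 36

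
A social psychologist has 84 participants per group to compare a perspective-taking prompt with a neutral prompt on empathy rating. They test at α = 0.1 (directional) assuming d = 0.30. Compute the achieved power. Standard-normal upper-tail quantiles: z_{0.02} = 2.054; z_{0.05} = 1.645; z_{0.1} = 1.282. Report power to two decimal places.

power ≈ 0.75

For two equal groups, power = Φ(d·√(n/2) − z_{α}).
d·√(n/2) = 0.30 × √(84/2) = 0.30 × 6.481 = 1.944.
z_β = 1.944 − 1.282 = 0.662.
Power = Φ(0.662) = 0.746.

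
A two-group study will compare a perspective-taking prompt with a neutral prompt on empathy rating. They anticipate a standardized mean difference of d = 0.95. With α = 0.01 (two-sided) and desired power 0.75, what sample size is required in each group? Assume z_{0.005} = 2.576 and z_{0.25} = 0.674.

n = 24 per group

For two independent groups with equal n: n = 2·((z_{α/2} + z_β) / d)².
z_{α/2} + z_β = 2.576 + 0.674 = 3.250.
n = 2 × (3.250 / 0.95)² = 2 × 3.421² = 2 × 11.70 = 23.4.
Round up to the next whole participant.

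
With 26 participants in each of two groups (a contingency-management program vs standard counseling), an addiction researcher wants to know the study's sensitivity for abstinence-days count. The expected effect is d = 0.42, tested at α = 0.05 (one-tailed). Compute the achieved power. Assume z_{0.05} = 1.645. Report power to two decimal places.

For two equal groups, power = Φ(d·√(n/2) − z_{α}).
d·√(n/2) = 0.42 × √(26/2) = 0.42 × 3.606 = 1.514.
z_β = 1.514 − 1.645 = -0.131.
Power = Φ(-0.131) = 0.448.

power ≈ 0.45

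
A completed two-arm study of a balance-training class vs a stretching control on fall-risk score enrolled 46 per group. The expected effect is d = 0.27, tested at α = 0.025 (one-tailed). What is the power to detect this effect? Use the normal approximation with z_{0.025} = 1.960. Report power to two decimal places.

For two equal groups, power = Φ(d·√(n/2) − z_{α}).
d·√(n/2) = 0.27 × √(46/2) = 0.27 × 4.796 = 1.295.
z_β = 1.295 − 1.960 = -0.665.
Power = Φ(-0.665) = 0.253.

power ≈ 0.25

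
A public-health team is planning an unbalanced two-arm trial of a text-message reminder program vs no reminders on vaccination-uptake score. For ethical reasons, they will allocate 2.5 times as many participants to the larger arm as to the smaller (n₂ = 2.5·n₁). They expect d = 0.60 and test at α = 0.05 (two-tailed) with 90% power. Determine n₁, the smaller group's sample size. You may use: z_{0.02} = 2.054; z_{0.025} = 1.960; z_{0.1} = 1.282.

With allocation ratio k = n₂/n₁ = 2.5, Var(x̄₁−x̄₂) = σ²(1/n₁ + 1/(k·n₁)) = σ²·(k+1)/(k·n₁).
So n₁ = (1 + 1/k)·((z_{α/2} + z_β)/d)² = 1.400 × (3.242/0.60)².
n₁ = 1.400 × 29.20 = 40.9.
Round up: n₁ = 41, giving n₂ = ⌈2.5 × 41⌉ = ⌈102.5⌉ = 103.

n₁ = 41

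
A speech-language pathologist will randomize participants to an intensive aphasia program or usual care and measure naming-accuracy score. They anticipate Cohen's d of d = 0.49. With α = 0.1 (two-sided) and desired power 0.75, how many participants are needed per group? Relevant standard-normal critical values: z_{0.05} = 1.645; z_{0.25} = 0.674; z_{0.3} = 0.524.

For two independent groups with equal n: n = 2·((z_{α/2} + z_β) / d)².
z_{α/2} + z_β = 1.645 + 0.674 = 2.319.
n = 2 × (2.319 / 0.49)² = 2 × 4.733² = 2 × 22.40 = 44.8.
Round up to the next whole participant.

n = 45 per group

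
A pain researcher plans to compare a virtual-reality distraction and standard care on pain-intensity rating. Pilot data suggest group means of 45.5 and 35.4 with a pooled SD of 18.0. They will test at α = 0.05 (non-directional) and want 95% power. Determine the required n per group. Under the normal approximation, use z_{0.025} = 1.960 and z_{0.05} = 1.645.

n = 83 per group

Cohen's d = |M₁ − M₂| / SD_pooled = |45.5 − 35.4| / 18.0 = 10.1 / 18.0 = 0.561.
For two independent groups with equal n: n = 2·((z_{α/2} + z_β) / d)².
z_{α/2} + z_β = 1.960 + 1.645 = 3.605.
n = 2 × (3.605 / 0.561)² = 2 × 6.426² = 2 × 41.29 = 82.6.
Round up to the next whole participant.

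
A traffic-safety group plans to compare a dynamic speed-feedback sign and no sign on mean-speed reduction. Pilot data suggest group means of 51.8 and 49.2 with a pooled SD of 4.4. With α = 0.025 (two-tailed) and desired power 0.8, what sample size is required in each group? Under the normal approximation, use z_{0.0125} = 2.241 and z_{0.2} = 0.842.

Cohen's d = |M₁ − M₂| / SD_pooled = |51.8 − 49.2| / 4.4 = 2.6 / 4.4 = 0.591.
For two independent groups with equal n: n = 2·((z_{α/2} + z_β) / d)².
z_{α/2} + z_β = 2.241 + 0.842 = 3.083.
n = 2 × (3.083 / 0.591)² = 2 × 5.217² = 2 × 27.21 = 54.4.
Round up to the next whole participant.

n = 55 per group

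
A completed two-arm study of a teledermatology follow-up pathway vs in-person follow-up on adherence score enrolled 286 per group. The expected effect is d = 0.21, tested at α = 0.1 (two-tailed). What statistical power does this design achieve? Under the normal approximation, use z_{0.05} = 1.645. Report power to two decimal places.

For two equal groups, power = Φ(d·√(n/2) − z_{α/2}).
d·√(n/2) = 0.21 × √(286/2) = 0.21 × 11.958 = 2.511.
z_β = 2.511 − 1.645 = 0.866.
Power = Φ(0.866) = 0.807.

power ≈ 0.81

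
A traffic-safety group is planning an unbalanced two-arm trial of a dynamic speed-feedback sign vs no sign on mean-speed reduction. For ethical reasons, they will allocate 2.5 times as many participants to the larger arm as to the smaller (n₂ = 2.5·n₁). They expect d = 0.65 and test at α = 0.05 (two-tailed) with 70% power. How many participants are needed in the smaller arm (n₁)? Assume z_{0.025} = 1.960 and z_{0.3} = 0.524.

n₁ = 21

With allocation ratio k = n₂/n₁ = 2.5, Var(x̄₁−x̄₂) = σ²(1/n₁ + 1/(k·n₁)) = σ²·(k+1)/(k·n₁).
So n₁ = (1 + 1/k)·((z_{α/2} + z_β)/d)² = 1.400 × (2.484/0.65)².
n₁ = 1.400 × 14.60 = 20.4.
Round up: n₁ = 21, giving n₂ = ⌈2.5 × 21⌉ = ⌈52.5⌉ = 53.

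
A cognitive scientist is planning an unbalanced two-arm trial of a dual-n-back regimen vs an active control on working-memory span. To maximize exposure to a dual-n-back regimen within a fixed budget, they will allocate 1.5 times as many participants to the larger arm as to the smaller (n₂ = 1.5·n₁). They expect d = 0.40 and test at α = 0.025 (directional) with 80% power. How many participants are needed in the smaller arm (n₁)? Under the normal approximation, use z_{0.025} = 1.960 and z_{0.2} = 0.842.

n₁ = 82

With allocation ratio k = n₂/n₁ = 1.5, Var(x̄₁−x̄₂) = σ²(1/n₁ + 1/(k·n₁)) = σ²·(k+1)/(k·n₁).
So n₁ = (1 + 1/k)·((z_{α} + z_β)/d)² = 1.667 × (2.802/0.40)².
n₁ = 1.667 × 49.07 = 81.8.
Round up: n₁ = 82, giving n₂ = 1.5 × 82 = 123.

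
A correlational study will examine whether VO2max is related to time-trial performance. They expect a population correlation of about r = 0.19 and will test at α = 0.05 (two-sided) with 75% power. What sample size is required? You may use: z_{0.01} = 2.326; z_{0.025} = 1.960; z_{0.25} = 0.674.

n = 191

Fisher's z: C = ½·ln((1+r)/(1−r)) = ½·ln(1.4691) = 0.1923.
n = ((z_{α/2} + z_β)/C)² + 3.
(1.960 + 0.674) / 0.1923 = 2.634 / 0.1923 = 13.697.
n = 13.697² + 3 = 187.62 + 3 = 190.6.
Round up.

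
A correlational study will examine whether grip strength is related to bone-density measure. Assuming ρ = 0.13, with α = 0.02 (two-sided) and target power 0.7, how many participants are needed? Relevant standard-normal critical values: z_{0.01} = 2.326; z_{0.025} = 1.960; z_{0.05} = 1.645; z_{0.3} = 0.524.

n = 479

Fisher's z: C = ½·ln((1+r)/(1−r)) = ½·ln(1.2989) = 0.1307.
n = ((z_{α/2} + z_β)/C)² + 3.
(2.326 + 0.524) / 0.1307 = 2.850 / 0.1307 = 21.806.
n = 21.806² + 3 = 475.49 + 3 = 478.5.
Round up.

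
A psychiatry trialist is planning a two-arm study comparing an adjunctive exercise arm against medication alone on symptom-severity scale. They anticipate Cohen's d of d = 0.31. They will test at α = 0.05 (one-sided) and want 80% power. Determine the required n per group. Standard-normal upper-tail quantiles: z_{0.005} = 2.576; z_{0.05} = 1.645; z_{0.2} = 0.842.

For two independent groups with equal n: n = 2·((z_{α} + z_β) / d)².
z_{α} + z_β = 1.645 + 0.842 = 2.487.
n = 2 × (2.487 / 0.31)² = 2 × 8.023² = 2 × 64.36 = 128.7.
Round up to the next whole participant.

n = 129 per group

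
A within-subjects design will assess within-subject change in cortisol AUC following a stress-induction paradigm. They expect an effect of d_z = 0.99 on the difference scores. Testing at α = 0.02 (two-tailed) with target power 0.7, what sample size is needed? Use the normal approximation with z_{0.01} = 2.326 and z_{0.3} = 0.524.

For a paired (one-sample on differences) test: n = ((z_{α/2} + z_β) / d)².
z_{α/2} + z_β = 2.326 + 0.524 = 2.850.
n = (2.850 / 0.99)² = 2.879² = 8.29.
Round up.

n = 9 pairs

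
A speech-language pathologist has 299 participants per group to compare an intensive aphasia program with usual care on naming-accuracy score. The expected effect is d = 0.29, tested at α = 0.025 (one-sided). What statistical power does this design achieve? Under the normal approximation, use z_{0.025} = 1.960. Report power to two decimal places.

For two equal groups, power = Φ(d·√(n/2) − z_{α}).
d·√(n/2) = 0.29 × √(299/2) = 0.29 × 12.227 = 3.546.
z_β = 3.546 − 1.960 = 1.586.
Power = Φ(1.586) = 0.944.

power ≈ 0.94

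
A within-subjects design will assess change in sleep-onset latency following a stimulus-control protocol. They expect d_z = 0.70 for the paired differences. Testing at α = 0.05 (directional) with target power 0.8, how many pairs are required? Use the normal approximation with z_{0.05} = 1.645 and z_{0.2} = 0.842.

For a paired (one-sample on differences) test: n = ((z_{α} + z_β) / d)².
z_{α} + z_β = 1.645 + 0.842 = 2.487.
n = (2.487 / 0.70)² = 3.553² = 12.62.
Round up.

n = 13 pairs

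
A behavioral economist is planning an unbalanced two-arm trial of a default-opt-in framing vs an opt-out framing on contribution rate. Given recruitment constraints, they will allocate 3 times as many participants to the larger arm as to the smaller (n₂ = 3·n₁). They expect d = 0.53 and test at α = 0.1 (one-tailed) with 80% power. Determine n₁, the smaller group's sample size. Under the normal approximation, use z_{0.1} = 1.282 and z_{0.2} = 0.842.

With allocation ratio k = n₂/n₁ = 3, Var(x̄₁−x̄₂) = σ²(1/n₁ + 1/(k·n₁)) = σ²·(k+1)/(k·n₁).
So n₁ = (1 + 1/k)·((z_{α} + z_β)/d)² = 1.333 × (2.124/0.53)².
n₁ = 1.333 × 16.06 = 21.4.
Round up: n₁ = 22, giving n₂ = 3 × 22 = 66.

n₁ = 22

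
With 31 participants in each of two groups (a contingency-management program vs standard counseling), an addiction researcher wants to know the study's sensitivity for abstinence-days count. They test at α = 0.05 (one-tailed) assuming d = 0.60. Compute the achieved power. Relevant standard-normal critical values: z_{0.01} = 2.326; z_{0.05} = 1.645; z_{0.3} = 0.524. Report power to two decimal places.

For two equal groups, power = Φ(d·√(n/2) − z_{α}).
d·√(n/2) = 0.60 × √(31/2) = 0.60 × 3.937 = 2.362.
z_β = 2.362 − 1.645 = 0.717.
Power = Φ(0.717) = 0.763.

power ≈ 0.76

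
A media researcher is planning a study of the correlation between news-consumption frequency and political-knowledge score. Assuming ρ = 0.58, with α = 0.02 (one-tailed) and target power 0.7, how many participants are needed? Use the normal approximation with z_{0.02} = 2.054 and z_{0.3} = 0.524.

Fisher's z: C = ½·ln((1+r)/(1−r)) = ½·ln(3.7619) = 0.6625.
n = ((z_{α} + z_β)/C)² + 3.
(2.054 + 0.524) / 0.6625 = 2.578 / 0.6625 = 3.891.
n = 3.891² + 3 = 15.14 + 3 = 18.1.
Round up.

n = 19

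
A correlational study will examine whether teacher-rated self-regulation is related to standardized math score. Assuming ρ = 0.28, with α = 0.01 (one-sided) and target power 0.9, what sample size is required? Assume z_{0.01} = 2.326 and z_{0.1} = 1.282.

Fisher's z: C = ½·ln((1+r)/(1−r)) = ½·ln(1.7778) = 0.2877.
n = ((z_{α} + z_β)/C)² + 3.
(2.326 + 1.282) / 0.2877 = 3.608 / 0.2877 = 12.541.
n = 12.541² + 3 = 157.27 + 3 = 160.3.
Round up.

n = 161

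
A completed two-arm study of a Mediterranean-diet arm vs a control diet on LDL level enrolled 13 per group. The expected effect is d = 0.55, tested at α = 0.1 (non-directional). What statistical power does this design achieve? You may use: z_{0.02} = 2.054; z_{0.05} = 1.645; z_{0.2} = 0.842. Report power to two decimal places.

For two equal groups, power = Φ(d·√(n/2) − z_{α/2}).
d·√(n/2) = 0.55 × √(13/2) = 0.55 × 2.550 = 1.402.
z_β = 1.402 − 1.645 = -0.243.
Power = Φ(-0.243) = 0.404.

power ≈ 0.40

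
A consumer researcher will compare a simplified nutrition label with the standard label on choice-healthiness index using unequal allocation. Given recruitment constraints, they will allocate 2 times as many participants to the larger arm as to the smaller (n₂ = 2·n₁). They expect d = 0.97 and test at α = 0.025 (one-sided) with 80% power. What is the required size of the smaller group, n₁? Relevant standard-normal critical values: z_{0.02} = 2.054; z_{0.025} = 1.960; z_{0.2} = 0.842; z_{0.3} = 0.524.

n₁ = 13

With allocation ratio k = n₂/n₁ = 2, Var(x̄₁−x̄₂) = σ²(1/n₁ + 1/(k·n₁)) = σ²·(k+1)/(k·n₁).
So n₁ = (1 + 1/k)·((z_{α} + z_β)/d)² = 1.500 × (2.802/0.97)².
n₁ = 1.500 × 8.34 = 12.5.
Round up: n₁ = 13, giving n₂ = 2 × 13 = 26.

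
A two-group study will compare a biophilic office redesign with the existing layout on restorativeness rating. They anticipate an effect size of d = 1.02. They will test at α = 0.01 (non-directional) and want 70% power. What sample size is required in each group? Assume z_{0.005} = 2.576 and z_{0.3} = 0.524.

For two independent groups with equal n: n = 2·((z_{α/2} + z_β) / d)².
z_{α/2} + z_β = 2.576 + 0.524 = 3.100.
n = 2 × (3.100 / 1.02)² = 2 × 3.039² = 2 × 9.24 = 18.5.
Round up to the next whole participant.

n = 19 per group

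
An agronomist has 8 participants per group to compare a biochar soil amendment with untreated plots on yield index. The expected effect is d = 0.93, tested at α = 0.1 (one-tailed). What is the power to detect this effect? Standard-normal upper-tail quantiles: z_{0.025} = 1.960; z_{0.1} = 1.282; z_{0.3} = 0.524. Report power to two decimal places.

power ≈ 0.72

For two equal groups, power = Φ(d·√(n/2) − z_{α}).
d·√(n/2) = 0.93 × √(8/2) = 0.93 × 2.000 = 1.860.
z_β = 1.860 − 1.282 = 0.578.
Power = Φ(0.578) = 0.718.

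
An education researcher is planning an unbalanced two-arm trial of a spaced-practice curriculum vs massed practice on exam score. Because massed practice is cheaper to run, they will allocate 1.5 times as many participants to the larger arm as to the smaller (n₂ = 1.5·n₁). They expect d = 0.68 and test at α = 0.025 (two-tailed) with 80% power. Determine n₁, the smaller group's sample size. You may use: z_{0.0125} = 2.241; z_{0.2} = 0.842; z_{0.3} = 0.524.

n₁ = 35

With allocation ratio k = n₂/n₁ = 1.5, Var(x̄₁−x̄₂) = σ²(1/n₁ + 1/(k·n₁)) = σ²·(k+1)/(k·n₁).
So n₁ = (1 + 1/k)·((z_{α/2} + z_β)/d)² = 1.667 × (3.083/0.68)².
n₁ = 1.667 × 20.56 = 34.3.
Round up: n₁ = 35, giving n₂ = ⌈1.5 × 35⌉ = ⌈52.5⌉ = 53.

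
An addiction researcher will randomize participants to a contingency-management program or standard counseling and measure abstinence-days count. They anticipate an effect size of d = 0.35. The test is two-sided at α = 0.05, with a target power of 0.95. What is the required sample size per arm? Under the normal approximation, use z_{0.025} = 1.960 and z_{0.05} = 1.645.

For two independent groups with equal n: n = 2·((z_{α/2} + z_β) / d)².
z_{α/2} + z_β = 1.960 + 1.645 = 3.605.
n = 2 × (3.605 / 0.35)² = 2 × 10.300² = 2 × 106.09 = 212.2.
Round up to the next whole participant.

n = 213 per group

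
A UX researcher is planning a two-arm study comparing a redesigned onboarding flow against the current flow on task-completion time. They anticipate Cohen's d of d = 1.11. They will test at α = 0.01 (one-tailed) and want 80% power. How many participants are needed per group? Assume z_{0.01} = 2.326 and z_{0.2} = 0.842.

For two independent groups with equal n: n = 2·((z_{α} + z_β) / d)².
z_{α} + z_β = 2.326 + 0.842 = 3.168.
n = 2 × (3.168 / 1.11)² = 2 × 2.854² = 2 × 8.15 = 16.3.
Round up to the next whole participant.

n = 17 per group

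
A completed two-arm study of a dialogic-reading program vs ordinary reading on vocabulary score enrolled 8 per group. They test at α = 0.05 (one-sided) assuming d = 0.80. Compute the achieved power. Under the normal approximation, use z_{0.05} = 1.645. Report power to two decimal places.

For two equal groups, power = Φ(d·√(n/2) − z_{α}).
d·√(n/2) = 0.80 × √(8/2) = 0.80 × 2.000 = 1.600.
z_β = 1.600 − 1.645 = -0.045.
Power = Φ(-0.045) = 0.482.

power ≈ 0.48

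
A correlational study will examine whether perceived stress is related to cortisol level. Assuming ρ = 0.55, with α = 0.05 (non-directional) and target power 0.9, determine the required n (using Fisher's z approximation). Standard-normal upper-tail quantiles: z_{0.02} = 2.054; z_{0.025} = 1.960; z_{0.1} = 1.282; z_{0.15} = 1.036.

n = 31

Fisher's z: C = ½·ln((1+r)/(1−r)) = ½·ln(3.4444) = 0.6184.
n = ((z_{α/2} + z_β)/C)² + 3.
(1.960 + 1.282) / 0.6184 = 3.242 / 0.6184 = 5.243.
n = 5.243² + 3 = 27.48 + 3 = 30.5.
Round up.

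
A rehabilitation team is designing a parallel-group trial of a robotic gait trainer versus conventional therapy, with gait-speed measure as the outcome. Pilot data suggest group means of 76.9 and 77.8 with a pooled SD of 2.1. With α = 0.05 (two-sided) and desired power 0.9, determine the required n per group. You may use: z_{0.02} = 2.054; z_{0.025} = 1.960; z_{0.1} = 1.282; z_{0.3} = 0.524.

Cohen's d = |M₁ − M₂| / SD_pooled = |76.9 − 77.8| / 2.1 = 0.9 / 2.1 = 0.429.
For two independent groups with equal n: n = 2·((z_{α/2} + z_β) / d)².
z_{α/2} + z_β = 1.960 + 1.282 = 3.242.
n = 2 × (3.242 / 0.429)² = 2 × 7.557² = 2 × 57.11 = 114.2.
Round up to the next whole participant.

n = 115 per group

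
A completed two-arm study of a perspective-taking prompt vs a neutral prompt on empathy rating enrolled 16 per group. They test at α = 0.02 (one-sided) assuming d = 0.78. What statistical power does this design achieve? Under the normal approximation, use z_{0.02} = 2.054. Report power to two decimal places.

For two equal groups, power = Φ(d·√(n/2) − z_{α}).
d·√(n/2) = 0.78 × √(16/2) = 0.78 × 2.828 = 2.206.
z_β = 2.206 − 2.054 = 0.152.
Power = Φ(0.152) = 0.560.

power ≈ 0.56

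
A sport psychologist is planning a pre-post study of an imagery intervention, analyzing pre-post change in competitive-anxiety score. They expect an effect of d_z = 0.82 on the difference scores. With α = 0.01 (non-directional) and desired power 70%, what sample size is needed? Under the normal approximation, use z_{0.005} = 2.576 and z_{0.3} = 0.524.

For a paired (one-sample on differences) test: n = ((z_{α/2} + z_β) / d)².
z_{α/2} + z_β = 2.576 + 0.524 = 3.100.
n = (3.100 / 0.82)² = 3.780² = 14.29.
Round up.

n = 15 pairs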